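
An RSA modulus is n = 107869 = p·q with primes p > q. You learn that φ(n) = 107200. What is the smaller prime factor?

φ(n) = (p−1)(q−1) = n − (p+q) + 1, so p + q = 107869 − 107200 + 1 = 670.
p and q are the roots of t² − 670t + 107869 = 0.
Discriminant: 670² − 4·107869 = 448900 − 431476 = 17424; √17424 = 132.
q = (670 − 132)/2 = 269, p = (670 + 132)/2 = 401.
Check: 269 · 401 = 107869.

269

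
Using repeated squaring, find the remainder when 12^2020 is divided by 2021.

12^1 ≡ 12 (mod 2021)
12^2 ≡ 12^2 = 144 ≡ 144 (mod 2021)
12^4 ≡ 144^2 = 20736 ≡ 526 (mod 2021)
12^8 ≡ 526^2 = 276676 ≡ 1820 (mod 2021)
12^16 ≡ 1820^2 = 3312400 ≡ 2002 (mod 2021)
12^32 ≡ 2002^2 = 4008004 ≡ 361 (mod 2021)
12^64 ≡ 361^2 = 130321 ≡ 977 (mod 2021)
12^128 ≡ 977^2 = 954529 ≡ 617 (mod 2021)
12^256 ≡ 617^2 = 380689 ≡ 741 (mod 2021)
12^512 ≡ 741^2 = 549081 ≡ 1390 (mod 2021)
12^1024 ≡ 1390^2 = 1932100 ≡ 24 (mod 2021)
2020 = 1024 + 512 + 256 + 128 + 64 + 32 + 4 in binary powers of 2.
So 12^2020 ≡ 24 · 1390 · 741 · 617 · 977 · 361 · 526 ≡ 397 (mod 2021).
Since 397 ≠ 1, base 12 is a Fermat witness: 2021 is composite.

397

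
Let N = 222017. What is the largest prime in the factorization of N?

71

222017 = 53 · 4189
4189 = 59 · 71
71 is prime.
So 222017 = 53 · 59 · 71; the largest prime factor is 71.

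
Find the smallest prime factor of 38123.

38123 is odd.
Digit sum 17, not divisible by 3.
Ends in 3: not divisible by 5.
7: 38123 = 7·5446 + 1
11: 38123 = 11·3465 + 8
13: 38123 = 13·2932 + 7
17: 38123 = 17·2242 + 9
19: 38123 = 19·2006 + 9
23: 38123 = 23·1657 + 12
29: 38123 = 29·1314 + 17
31: 38123 = 31·1229 + 24
37: 38123 = 37·1030 + 13
41: 38123 = 41·929 + 34
43: 38123 = 43·886 + 25
47: 38123 = 47·811 + 6
53: 38123 = 53·719 + 16
59: 38123 = 59·646 + 9
61: 38123 = 61·624 + 59
67: 38123 = 67·569

67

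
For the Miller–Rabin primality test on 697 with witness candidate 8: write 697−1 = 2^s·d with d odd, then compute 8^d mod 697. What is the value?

576

697 − 1 = 696 = 2^3 · 87, so d = 87.
8^1 ≡ 8 (mod 697)
8^2 ≡ 8^2 = 64 ≡ 64 (mod 697)
8^4 ≡ 64^2 = 4096 ≡ 611 (mod 697)
8^8 ≡ 611^2 = 373321 ≡ 426 (mod 697)
8^16 ≡ 426^2 = 181476 ≡ 256 (mod 697)
8^32 ≡ 256^2 = 65536 ≡ 18 (mod 697)
8^64 ≡ 18^2 = 324 ≡ 324 (mod 697)
87 = 64 + 16 + 4 + 2 + 1 in binary powers of 2.
So 8^87 ≡ 324 · 256 · 611 · 64 · 8 ≡ 576 (mod 697).
Squaring chain: 576 → 4 → 16; never reaches −1, so base 8 is a Miller–Rabin witness that 697 is composite.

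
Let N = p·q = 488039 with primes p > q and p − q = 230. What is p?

Since p = q + 230, we have 488039 = q(q + 230), so q² + 230q − 488039 = 0.
Discriminant: 230² + 4·488039 = 52900 + 1952156 = 2005056; √2005056 = 1416.
q = (−230 + 1416)/2 = 593, and p = q + 230 = 823.
Check: 593 · 823 = 488039.

823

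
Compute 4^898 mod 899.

4^1 ≡ 4 (mod 899)
4^2 ≡ 4^2 = 16 ≡ 16 (mod 899)
4^4 ≡ 16^2 = 256 ≡ 256 (mod 899)
4^8 ≡ 256^2 = 65536 ≡ 808 (mod 899)
4^16 ≡ 808^2 = 652864 ≡ 190 (mod 899)
4^32 ≡ 190^2 = 36100 ≡ 140 (mod 899)
4^64 ≡ 140^2 = 19600 ≡ 721 (mod 899)
4^128 ≡ 721^2 = 519841 ≡ 219 (mod 899)
4^256 ≡ 219^2 = 47961 ≡ 314 (mod 899)
4^512 ≡ 314^2 = 98596 ≡ 605 (mod 899)
898 = 512 + 256 + 128 + 2 in binary powers of 2.
So 4^898 ≡ 605 · 314 · 219 · 16 ≡ 219 (mod 899).
Since 219 ≠ 1, base 4 is a Fermat witness: 899 is composite.

219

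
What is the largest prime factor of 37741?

73

37741 = 11 · 3431
3431 = 47 · 73
73 is prime.
So 37741 = 11 · 47 · 73; the largest prime factor is 73.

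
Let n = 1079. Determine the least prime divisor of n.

13

1079 is odd.
Digit sum 17, not divisible by 3.
Ends in 9: not divisible by 5.
7: 1079 = 7·154 + 1
11: 1079 = 11·98 + 1
13: 1079 = 13·83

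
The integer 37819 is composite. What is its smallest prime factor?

37819 is odd.
Digit sum 28, not divisible by 3.
Ends in 9: not divisible by 5.
7: 37819 = 7·5402 + 5
11: 37819 = 11·3438 + 1
13: 37819 = 13·2909 + 2
17: 37819 = 17·2224 + 11
19: 37819 = 19·1990 + 9
23: 37819 = 23·1644 + 7
29: 37819 = 29·1304 + 3
31: 37819 = 31·1219 + 30
37: 37819 = 37·1022 + 5
41: 37819 = 41·922 + 17
43: 37819 = 43·879 + 22
47: 37819 = 47·804 + 31
53: 37819 = 53·713 + 30
59: 37819 = 59·641

59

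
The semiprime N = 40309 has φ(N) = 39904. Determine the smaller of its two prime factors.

173

φ(n) = (p−1)(q−1) = n − (p+q) + 1, so p + q = 40309 − 39904 + 1 = 406.
p and q are the roots of t² − 406t + 40309 = 0.
Discriminant: 406² − 4·40309 = 164836 − 161236 = 3600; √3600 = 60.
q = (406 − 60)/2 = 173, p = (406 + 60)/2 = 233.
Check: 173 · 233 = 40309.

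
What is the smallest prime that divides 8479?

61

8479 is odd.
Digit sum 28, not divisible by 3.
Ends in 9: not divisible by 5.
7: 8479 = 7·1211 + 2
11: 8479 = 11·770 + 9
13: 8479 = 13·652 + 3
17: 8479 = 17·498 + 13
19: 8479 = 19·446 + 5
23: 8479 = 23·368 + 15
29: 8479 = 29·292 + 11
31: 8479 = 31·273 + 16
37: 8479 = 37·229 + 6
41: 8479 = 41·206 + 33
43: 8479 = 43·197 + 8
47: 8479 = 47·180 + 19
53: 8479 = 53·159 + 52
59: 8479 = 59·143 + 42
61: 8479 = 61·139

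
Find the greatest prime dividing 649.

59

649 = 11 · 59
59 is prime.
So 649 = 11 · 59; the largest prime factor is 59.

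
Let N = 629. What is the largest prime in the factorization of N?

629 = 17 · 37
37 is prime.
So 629 = 17 · 37; the largest prime factor is 37.

37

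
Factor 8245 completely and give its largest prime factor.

97

8245 = 5 · 1649
1649 = 17 · 97
97 is prime.
So 8245 = 5 · 17 · 97; the largest prime factor is 97.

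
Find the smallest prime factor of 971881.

971881 is odd.
Digit sum 34, not divisible by 3.
Ends in 1: not divisible by 5.
7: 971881 = 7·138840 + 1
11: 971881 = 11·88352 + 9
13: 971881 = 13·74760 + 1
17: 971881 = 17·57169 + 8
19: 971881 = 19·51151 + 12
23: 971881 = 23·42255 + 16
29: 971881 = 29·33513 + 4
31: 971881 = 31·31351

31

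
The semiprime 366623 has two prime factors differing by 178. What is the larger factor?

701

Since p = q + 178, we have 366623 = q(q + 178), so q² + 178q − 366623 = 0.
Discriminant: 178² + 4·366623 = 31684 + 1466492 = 1498176; √1498176 = 1224.
q = (−178 + 1224)/2 = 523, and p = q + 178 = 701.
Check: 523 · 701 = 366623.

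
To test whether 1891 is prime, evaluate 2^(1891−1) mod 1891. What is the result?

2^1 ≡ 2 (mod 1891)
2^2 ≡ 2^2 = 4 ≡ 4 (mod 1891)
2^4 ≡ 4^2 = 16 ≡ 16 (mod 1891)
2^8 ≡ 16^2 = 256 ≡ 256 (mod 1891)
2^16 ≡ 256^2 = 65536 ≡ 1242 (mod 1891)
2^32 ≡ 1242^2 = 1542564 ≡ 1399 (mod 1891)
2^64 ≡ 1399^2 = 1957201 ≡ 16 (mod 1891)
2^128 ≡ 16^2 = 256 ≡ 256 (mod 1891)
2^256 ≡ 256^2 = 65536 ≡ 1242 (mod 1891)
2^512 ≡ 1242^2 = 1542564 ≡ 1399 (mod 1891)
2^1024 ≡ 1399^2 = 1957201 ≡ 16 (mod 1891)
1890 = 1024 + 512 + 256 + 64 + 32 + 2 in binary powers of 2.
So 2^1890 ≡ 16 · 1399 · 1242 · 16 · 1399 · 4 ≡ 1768 (mod 1891).
Since 1768 ≠ 1, base 2 is a Fermat witness: 1891 is composite.

1768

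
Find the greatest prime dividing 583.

53

583 = 11 · 53
53 is prime.
So 583 = 11 · 53; the largest prime factor is 53.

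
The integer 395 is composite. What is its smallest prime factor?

5

395 is odd.
Digit sum 17, not divisible by 3.
Ends in 5: divisible by 5.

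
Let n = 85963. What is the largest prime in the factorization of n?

59

85963 = 31 · 2773
2773 = 47 · 59
59 is prime.
So 85963 = 31 · 47 · 59; the largest prime factor is 59.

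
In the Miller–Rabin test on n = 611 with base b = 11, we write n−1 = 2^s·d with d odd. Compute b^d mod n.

611 − 1 = 610 = 2^1 · 305, so d = 305.
11^1 ≡ 11 (mod 611)
11^2 ≡ 11^2 = 121 ≡ 121 (mod 611)
11^4 ≡ 121^2 = 14641 ≡ 588 (mod 611)
11^8 ≡ 588^2 = 345744 ≡ 529 (mod 611)
11^16 ≡ 529^2 = 279841 ≡ 3 (mod 611)
11^32 ≡ 3^2 = 9 ≡ 9 (mod 611)
11^64 ≡ 9^2 = 81 ≡ 81 (mod 611)
11^128 ≡ 81^2 = 6561 ≡ 451 (mod 611)
11^256 ≡ 451^2 = 203401 ≡ 549 (mod 611)
305 = 256 + 32 + 16 + 1 in binary powers of 2.
So 11^305 ≡ 549 · 9 · 3 · 11 ≡ 527 (mod 611).
Squaring chain: 527; never reaches −1, so base 11 is a Miller–Rabin witness that 611 is composite.

527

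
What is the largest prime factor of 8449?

8449 = 7 · 1207
1207 = 17 · 71
71 is prime.
So 8449 = 7 · 17 · 71; the largest prime factor is 71.

71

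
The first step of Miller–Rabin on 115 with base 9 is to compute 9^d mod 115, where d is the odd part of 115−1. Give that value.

104

115 − 1 = 114 = 2^1 · 57, so d = 57.
9^1 ≡ 9 (mod 115)
9^2 ≡ 9^2 = 81 ≡ 81 (mod 115)
9^4 ≡ 81^2 = 6561 ≡ 6 (mod 115)
9^8 ≡ 6^2 = 36 ≡ 36 (mod 115)
9^16 ≡ 36^2 = 1296 ≡ 31 (mod 115)
9^32 ≡ 31^2 = 961 ≡ 41 (mod 115)
57 = 32 + 16 + 8 + 1 in binary powers of 2.
So 9^57 ≡ 41 · 31 · 36 · 9 ≡ 104 (mod 115).
Squaring chain: 104; never reaches −1, so base 9 is a Miller–Rabin witness that 115 is composite.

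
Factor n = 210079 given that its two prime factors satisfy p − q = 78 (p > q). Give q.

Since p = q + 78, we have 210079 = q(q + 78), so q² + 78q − 210079 = 0.
Discriminant: 78² + 4·210079 = 6084 + 840316 = 846400; √846400 = 920.
q = (−78 + 920)/2 = 421, and p = q + 78 = 499.
Check: 421 · 499 = 210079.

421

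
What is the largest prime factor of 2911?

2911 = 41 · 71
71 is prime.
So 2911 = 41 · 71; the largest prime factor is 71.

71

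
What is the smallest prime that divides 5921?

31

5921 is odd.
Digit sum 17, not divisible by 3.
Ends in 1: not divisible by 5.
7: 5921 = 7·845 + 6
11: 5921 = 11·538 + 3
13: 5921 = 13·455 + 6
17: 5921 = 17·348 + 5
19: 5921 = 19·311 + 12
23: 5921 = 23·257 + 10
29: 5921 = 29·204 + 5
31: 5921 = 31·191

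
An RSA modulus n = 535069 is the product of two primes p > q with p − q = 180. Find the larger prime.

827

Since p = q + 180, we have 535069 = q(q + 180), so q² + 180q − 535069 = 0.
Discriminant: 180² + 4·535069 = 32400 + 2140276 = 2172676; √2172676 = 1474.
q = (−180 + 1474)/2 = 647, and p = q + 180 = 827.
Check: 647 · 827 = 535069.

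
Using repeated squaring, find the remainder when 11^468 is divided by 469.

148

11^1 ≡ 11 (mod 469)
11^2 ≡ 11^2 = 121 ≡ 121 (mod 469)
11^4 ≡ 121^2 = 14641 ≡ 102 (mod 469)
11^8 ≡ 102^2 = 10404 ≡ 86 (mod 469)
11^16 ≡ 86^2 = 7396 ≡ 361 (mod 469)
11^32 ≡ 361^2 = 130321 ≡ 408 (mod 469)
11^64 ≡ 408^2 = 166464 ≡ 438 (mod 469)
11^128 ≡ 438^2 = 191844 ≡ 23 (mod 469)
11^256 ≡ 23^2 = 529 ≡ 60 (mod 469)
468 = 256 + 128 + 64 + 16 + 4 in binary powers of 2.
So 11^468 ≡ 60 · 23 · 438 · 361 · 102 ≡ 148 (mod 469).
Since 148 ≠ 1, base 11 is a Fermat witness: 469 is composite.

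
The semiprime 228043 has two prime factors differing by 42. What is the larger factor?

499

Since p = q + 42, we have 228043 = q(q + 42), so q² + 42q − 228043 = 0.
Discriminant: 42² + 4·228043 = 1764 + 912172 = 913936; √913936 = 956.
q = (−42 + 956)/2 = 457, and p = q + 42 = 499.
Check: 457 · 499 = 228043.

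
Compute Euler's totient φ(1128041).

1095120

Factor: 1128041 = 79 · 109 · 131.
φ(1128041) = (79−1) · (109−1) · (131−1) = 78 · 108 · 130 = 1095120.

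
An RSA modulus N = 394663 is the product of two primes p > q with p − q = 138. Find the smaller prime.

Since p = q + 138, we have 394663 = q(q + 138), so q² + 138q − 394663 = 0.
Discriminant: 138² + 4·394663 = 19044 + 1578652 = 1597696; √1597696 = 1264.
q = (−138 + 1264)/2 = 563, and p = q + 138 = 701.
Check: 563 · 701 = 394663.

563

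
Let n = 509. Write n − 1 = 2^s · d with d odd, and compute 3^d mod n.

301

509 − 1 = 508 = 2^2 · 127, so d = 127.
3^1 ≡ 3 (mod 509)
3^2 ≡ 3^2 = 9 ≡ 9 (mod 509)
3^4 ≡ 9^2 = 81 ≡ 81 (mod 509)
3^8 ≡ 81^2 = 6561 ≡ 453 (mod 509)
3^16 ≡ 453^2 = 205209 ≡ 82 (mod 509)
3^32 ≡ 82^2 = 6724 ≡ 107 (mod 509)
3^64 ≡ 107^2 = 11449 ≡ 251 (mod 509)
127 = 64 + 32 + 16 + 8 + 4 + 2 + 1 in binary powers of 2.
So 3^127 ≡ 251 · 107 · 82 · 453 · 81 · 9 · 3 ≡ 301 (mod 509).
Squaring chain: 301 → 508; reaches −1, so base 3 does not prove 509 composite.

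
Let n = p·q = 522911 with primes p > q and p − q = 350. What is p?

919

Since p = q + 350, we have 522911 = q(q + 350), so q² + 350q − 522911 = 0.
Discriminant: 350² + 4·522911 = 122500 + 2091644 = 2214144; √2214144 = 1488.
q = (−350 + 1488)/2 = 569, and p = q + 350 = 919.
Check: 569 · 919 = 522911.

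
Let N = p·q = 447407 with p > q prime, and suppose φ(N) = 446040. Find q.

541

φ(n) = (p−1)(q−1) = n − (p+q) + 1, so p + q = 447407 − 446040 + 1 = 1368.
p and q are the roots of t² − 1368t + 447407 = 0.
Discriminant: 1368² − 4·447407 = 1871424 − 1789628 = 81796; √81796 = 286.
q = (1368 − 286)/2 = 541, p = (1368 + 286)/2 = 827.
Check: 541 · 827 = 447407.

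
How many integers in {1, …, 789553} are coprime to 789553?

760656

Factor: 789553 = 47 · 107 · 157.
φ(789553) = (47−1) · (107−1) · (157−1) = 46 · 106 · 156 = 760656.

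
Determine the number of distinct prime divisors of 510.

510 = 2 · 255
255 = 3 · 85
85 = 5 · 17
510 = 2 · 3 · 5 · 17, which has 4 distinct prime factors.

4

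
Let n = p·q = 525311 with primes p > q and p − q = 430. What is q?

Since p = q + 430, we have 525311 = q(q + 430), so q² + 430q − 525311 = 0.
Discriminant: 430² + 4·525311 = 184900 + 2101244 = 2286144; √2286144 = 1512.
q = (−430 + 1512)/2 = 541, and p = q + 430 = 971.
Check: 541 · 971 = 525311.

541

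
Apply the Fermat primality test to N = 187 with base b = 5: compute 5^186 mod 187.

5^1 ≡ 5 (mod 187)
5^2 ≡ 5^2 = 25 ≡ 25 (mod 187)
5^4 ≡ 25^2 = 625 ≡ 64 (mod 187)
5^8 ≡ 64^2 = 4096 ≡ 169 (mod 187)
5^16 ≡ 169^2 = 28561 ≡ 137 (mod 187)
5^32 ≡ 137^2 = 18769 ≡ 69 (mod 187)
5^64 ≡ 69^2 = 4761 ≡ 86 (mod 187)
5^128 ≡ 86^2 = 7396 ≡ 103 (mod 187)
186 = 128 + 32 + 16 + 8 + 2 in binary powers of 2.
So 5^186 ≡ 103 · 69 · 137 · 169 · 25 ≡ 60 (mod 187).
Since 60 ≠ 1, base 5 is a Fermat witness: 187 is composite.

60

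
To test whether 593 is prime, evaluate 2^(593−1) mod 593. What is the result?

2^1 ≡ 2 (mod 593)
2^2 ≡ 2^2 = 4 ≡ 4 (mod 593)
2^4 ≡ 4^2 = 16 ≡ 16 (mod 593)
2^8 ≡ 16^2 = 256 ≡ 256 (mod 593)
2^16 ≡ 256^2 = 65536 ≡ 306 (mod 593)
2^32 ≡ 306^2 = 93636 ≡ 535 (mod 593)
2^64 ≡ 535^2 = 286225 ≡ 399 (mod 593)
2^128 ≡ 399^2 = 159201 ≡ 277 (mod 593)
2^256 ≡ 277^2 = 76729 ≡ 232 (mod 593)
2^512 ≡ 232^2 = 53824 ≡ 454 (mod 593)
592 = 512 + 64 + 16 in binary powers of 2.
So 2^592 ≡ 454 · 399 · 306 ≡ 1 (mod 593).
Since the result is 1, base 2 gives no evidence that 593 is composite.

1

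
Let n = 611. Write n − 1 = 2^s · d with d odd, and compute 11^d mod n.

527

611 − 1 = 610 = 2^1 · 305, so d = 305.
11^1 ≡ 11 (mod 611)
11^2 ≡ 11^2 = 121 ≡ 121 (mod 611)
11^4 ≡ 121^2 = 14641 ≡ 588 (mod 611)
11^8 ≡ 588^2 = 345744 ≡ 529 (mod 611)
11^16 ≡ 529^2 = 279841 ≡ 3 (mod 611)
11^32 ≡ 3^2 = 9 ≡ 9 (mod 611)
11^64 ≡ 9^2 = 81 ≡ 81 (mod 611)
11^128 ≡ 81^2 = 6561 ≡ 451 (mod 611)
11^256 ≡ 451^2 = 203401 ≡ 549 (mod 611)
305 = 256 + 32 + 16 + 1 in binary powers of 2.
So 11^305 ≡ 549 · 9 · 3 · 11 ≡ 527 (mod 611).
Squaring chain: 527; never reaches −1, so base 11 is a Miller–Rabin witness that 611 is composite.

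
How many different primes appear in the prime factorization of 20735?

20735 = 5 · 4147
4147 = 11 · 377
377 = 13 · 29
20735 = 5 · 11 · 13 · 29, which has 4 distinct prime factors.

4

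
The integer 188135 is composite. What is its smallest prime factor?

5

188135 is odd.
Digit sum 26, not divisible by 3.
Ends in 5: divisible by 5.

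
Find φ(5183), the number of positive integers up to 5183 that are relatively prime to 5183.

Factor: 5183 = 71 · 73.
φ(5183) = (71−1) · (73−1) = 70 · 72 = 5040.

5040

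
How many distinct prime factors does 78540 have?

78540 = 2^2 · 19635
19635 = 3 · 6545
6545 = 5 · 1309
1309 = 7 · 187
187 = 11 · 17
78540 = 2^2 · 3 · 5 · 7 · 11 · 17, which has 6 distinct prime factors.

6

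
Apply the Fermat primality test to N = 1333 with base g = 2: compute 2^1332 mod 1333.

4

2^1 ≡ 2 (mod 1333)
2^2 ≡ 2^2 = 4 ≡ 4 (mod 1333)
2^4 ≡ 4^2 = 16 ≡ 16 (mod 1333)
2^8 ≡ 16^2 = 256 ≡ 256 (mod 1333)
2^16 ≡ 256^2 = 65536 ≡ 219 (mod 1333)
2^32 ≡ 219^2 = 47961 ≡ 1306 (mod 1333)
2^64 ≡ 1306^2 = 1705636 ≡ 729 (mod 1333)
2^128 ≡ 729^2 = 531441 ≡ 907 (mod 1333)
2^256 ≡ 907^2 = 822649 ≡ 188 (mod 1333)
2^512 ≡ 188^2 = 35344 ≡ 686 (mod 1333)
2^1024 ≡ 686^2 = 470596 ≡ 47 (mod 1333)
1332 = 1024 + 256 + 32 + 16 + 4 in binary powers of 2.
So 2^1332 ≡ 47 · 188 · 1306 · 219 · 16 ≡ 4 (mod 1333).
Since 4 ≠ 1, base 2 is a Fermat witness: 1333 is composite.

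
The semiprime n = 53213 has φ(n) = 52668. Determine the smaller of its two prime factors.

127

φ(n) = (p−1)(q−1) = n − (p+q) + 1, so p + q = 53213 − 52668 + 1 = 546.
p and q are the roots of t² − 546t + 53213 = 0.
Discriminant: 546² − 4·53213 = 298116 − 212852 = 85264; √85264 = 292.
q = (546 − 292)/2 = 127, p = (546 + 292)/2 = 419.
Check: 127 · 419 = 53213.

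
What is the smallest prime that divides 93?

93 is odd.
Digit sum 12, divisible by 3.

3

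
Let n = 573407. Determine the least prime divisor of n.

31

573407 is odd.
Digit sum 26, not divisible by 3.
Ends in 7: not divisible by 5.
7: 573407 = 7·81915 + 2
11: 573407 = 11·52127 + 10
13: 573407 = 13·44108 + 3
17: 573407 = 17·33729 + 14
19: 573407 = 19·30179 + 6
23: 573407 = 23·24930 + 17
29: 573407 = 29·19772 + 19
31: 573407 = 31·18497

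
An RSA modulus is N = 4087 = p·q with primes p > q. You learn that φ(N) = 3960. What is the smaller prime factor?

61

φ(n) = (p−1)(q−1) = n − (p+q) + 1, so p + q = 4087 − 3960 + 1 = 128.
p and q are the roots of t² − 128t + 4087 = 0.
Discriminant: 128² − 4·4087 = 16384 − 16348 = 36; √36 = 6.
q = (128 − 6)/2 = 61, p = (128 + 6)/2 = 67.
Check: 61 · 67 = 4087.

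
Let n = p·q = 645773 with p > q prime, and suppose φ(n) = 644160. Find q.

φ(n) = (p−1)(q−1) = n − (p+q) + 1, so p + q = 645773 − 644160 + 1 = 1614.
p and q are the roots of t² − 1614t + 645773 = 0.
Discriminant: 1614² − 4·645773 = 2604996 − 2583092 = 21904; √21904 = 148.
q = (1614 − 148)/2 = 733, p = (1614 + 148)/2 = 881.
Check: 733 · 881 = 645773.

733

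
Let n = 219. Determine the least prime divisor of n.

219 is odd.
Digit sum 12, divisible by 3.

3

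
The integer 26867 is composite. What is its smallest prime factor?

67

26867 is odd.
Digit sum 29, not divisible by 3.
Ends in 7: not divisible by 5.
7: 26867 = 7·3838 + 1
11: 26867 = 11·2442 + 5
13: 26867 = 13·2066 + 9
17: 26867 = 17·1580 + 7
19: 26867 = 19·1414 + 1
23: 26867 = 23·1168 + 3
29: 26867 = 29·926 + 13
31: 26867 = 31·866 + 21
37: 26867 = 37·726 + 5
41: 26867 = 41·655 + 12
43: 26867 = 43·624 + 35
47: 26867 = 47·571 + 30
53: 26867 = 53·506 + 49
59: 26867 = 59·455 + 22
61: 26867 = 61·440 + 27
67: 26867 = 67·401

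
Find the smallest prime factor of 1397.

11

1397 is odd.
Digit sum 20, not divisible by 3.
Ends in 7: not divisible by 5.
7: 1397 = 7·199 + 4
11: 1397 = 11·127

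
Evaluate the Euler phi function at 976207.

Factor: 976207 = 53 · 113 · 163.
φ(976207) = (53−1) · (113−1) · (163−1) = 52 · 112 · 162 = 943488.

943488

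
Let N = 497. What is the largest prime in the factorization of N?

71

497 = 7 · 71
71 is prime.
So 497 = 7 · 71; the largest prime factor is 71.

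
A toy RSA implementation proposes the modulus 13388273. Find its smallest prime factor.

73

13388273 is odd.
Digit sum 35, not divisible by 3.
Ends in 3: not divisible by 5.
7: 13388273 = 7·1912610 + 3
11: 13388273 = 11·1217115 + 8
13: 13388273 = 13·1029867 + 2
17: 13388273 = 17·787545 + 8
19: 13388273 = 19·704645 + 18
23: 13388273 = 23·582098 + 19
29: 13388273 = 29·461664 + 17
31: 13388273 = 31·431879 + 24
37: 13388273 = 37·361845 + 8
41: 13388273 = 41·326543 + 10
43: 13388273 = 43·311355 + 8
47: 13388273 = 47·284856 + 41
53: 13388273 = 53·252608 + 49
59: 13388273 = 59·226919 + 52
61: 13388273 = 61·219479 + 54
67: 13388273 = 67·199824 + 65
71: 13388273 = 71·188567 + 16
73: 13388273 = 73·183401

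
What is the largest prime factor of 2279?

2279 = 43 · 53
53 is prime.
So 2279 = 43 · 53; the largest prime factor is 53.

53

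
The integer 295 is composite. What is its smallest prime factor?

5

295 is odd.
Digit sum 16, not divisible by 3.
Ends in 5: divisible by 5.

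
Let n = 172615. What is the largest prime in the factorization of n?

172615 = 5 · 34523
34523 = 19 · 1817
1817 = 23 · 79
79 is prime.
So 172615 = 5 · 19 · 23 · 79; the largest prime factor is 79.

79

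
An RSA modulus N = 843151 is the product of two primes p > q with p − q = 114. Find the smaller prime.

863

Since p = q + 114, we have 843151 = q(q + 114), so q² + 114q − 843151 = 0.
Discriminant: 114² + 4·843151 = 12996 + 3372604 = 3385600; √3385600 = 1840.
q = (−114 + 1840)/2 = 863, and p = q + 114 = 977.
Check: 863 · 977 = 843151.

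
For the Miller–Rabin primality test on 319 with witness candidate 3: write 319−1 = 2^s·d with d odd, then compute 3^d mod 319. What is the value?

319 − 1 = 318 = 2^1 · 159, so d = 159.
3^1 ≡ 3 (mod 319)
3^2 ≡ 3^2 = 9 ≡ 9 (mod 319)
3^4 ≡ 9^2 = 81 ≡ 81 (mod 319)
3^8 ≡ 81^2 = 6561 ≡ 181 (mod 319)
3^16 ≡ 181^2 = 32761 ≡ 223 (mod 319)
3^32 ≡ 223^2 = 49729 ≡ 284 (mod 319)
3^64 ≡ 284^2 = 80656 ≡ 268 (mod 319)
3^128 ≡ 268^2 = 71824 ≡ 49 (mod 319)
159 = 128 + 16 + 8 + 4 + 2 + 1 in binary powers of 2.
So 3^159 ≡ 49 · 223 · 181 · 81 · 9 · 3 ≡ 279 (mod 319).
Squaring chain: 279; never reaches −1, so base 3 is a Miller–Rabin witness that 319 is composite.

279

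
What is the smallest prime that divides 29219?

29219 is odd.
Digit sum 23, not divisible by 3.
Ends in 9: not divisible by 5.
7: 29219 = 7·4174 + 1
11: 29219 = 11·2656 + 3
13: 29219 = 13·2247 + 8
17: 29219 = 17·1718 + 13
19: 29219 = 19·1537 + 16
23: 29219 = 23·1270 + 9
29: 29219 = 29·1007 + 16
31: 29219 = 31·942 + 17
37: 29219 = 37·789 + 26
41: 29219 = 41·712 + 27
43: 29219 = 43·679 + 22
47: 29219 = 47·621 + 32
53: 29219 = 53·551 + 16
59: 29219 = 59·495 + 14
61: 29219 = 61·479

61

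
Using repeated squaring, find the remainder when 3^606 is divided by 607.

3^1 ≡ 3 (mod 607)
3^2 ≡ 3^2 = 9 ≡ 9 (mod 607)
3^4 ≡ 9^2 = 81 ≡ 81 (mod 607)
3^8 ≡ 81^2 = 6561 ≡ 491 (mod 607)
3^16 ≡ 491^2 = 241081 ≡ 102 (mod 607)
3^32 ≡ 102^2 = 10404 ≡ 85 (mod 607)
3^64 ≡ 85^2 = 7225 ≡ 548 (mod 607)
3^128 ≡ 548^2 = 300304 ≡ 446 (mod 607)
3^256 ≡ 446^2 = 198916 ≡ 427 (mod 607)
3^512 ≡ 427^2 = 182329 ≡ 229 (mod 607)
606 = 512 + 64 + 16 + 8 + 4 + 2 in binary powers of 2.
So 3^606 ≡ 229 · 548 · 102 · 491 · 81 · 9 ≡ 1 (mod 607).
Since the result is 1, base 3 gives no evidence that 607 is composite.

1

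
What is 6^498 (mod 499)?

1

6^1 ≡ 6 (mod 499)
6^2 ≡ 6^2 = 36 ≡ 36 (mod 499)
6^4 ≡ 36^2 = 1296 ≡ 298 (mod 499)
6^8 ≡ 298^2 = 88804 ≡ 481 (mod 499)
6^16 ≡ 481^2 = 231361 ≡ 324 (mod 499)
6^32 ≡ 324^2 = 104976 ≡ 186 (mod 499)
6^64 ≡ 186^2 = 34596 ≡ 165 (mod 499)
6^128 ≡ 165^2 = 27225 ≡ 279 (mod 499)
6^256 ≡ 279^2 = 77841 ≡ 496 (mod 499)
498 = 256 + 128 + 64 + 32 + 16 + 2 in binary powers of 2.
So 6^498 ≡ 496 · 279 · 165 · 186 · 324 · 36 ≡ 1 (mod 499).
Since the result is 1, base 6 gives no evidence that 499 is composite.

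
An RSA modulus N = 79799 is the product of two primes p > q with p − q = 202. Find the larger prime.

Since p = q + 202, we have 79799 = q(q + 202), so q² + 202q − 79799 = 0.
Discriminant: 202² + 4·79799 = 40804 + 319196 = 360000; √360000 = 600.
q = (−202 + 600)/2 = 199, and p = q + 202 = 401.
Check: 199 · 401 = 79799.

401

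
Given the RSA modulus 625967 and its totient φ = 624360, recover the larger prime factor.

947

φ(n) = (p−1)(q−1) = n − (p+q) + 1, so p + q = 625967 − 624360 + 1 = 1608.
p and q are the roots of t² − 1608t + 625967 = 0.
Discriminant: 1608² − 4·625967 = 2585664 − 2503868 = 81796; √81796 = 286.
q = (1608 − 286)/2 = 661, p = (1608 + 286)/2 = 947.
Check: 661 · 947 = 625967.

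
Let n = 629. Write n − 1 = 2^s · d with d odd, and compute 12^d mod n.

201

629 − 1 = 628 = 2^2 · 157, so d = 157.
12^1 ≡ 12 (mod 629)
12^2 ≡ 12^2 = 144 ≡ 144 (mod 629)
12^4 ≡ 144^2 = 20736 ≡ 608 (mod 629)
12^8 ≡ 608^2 = 369664 ≡ 441 (mod 629)
12^16 ≡ 441^2 = 194481 ≡ 120 (mod 629)
12^32 ≡ 120^2 = 14400 ≡ 562 (mod 629)
12^64 ≡ 562^2 = 315844 ≡ 86 (mod 629)
12^128 ≡ 86^2 = 7396 ≡ 477 (mod 629)
157 = 128 + 16 + 8 + 4 + 1 in binary powers of 2.
So 12^157 ≡ 477 · 120 · 441 · 608 · 12 ≡ 201 (mod 629).
Squaring chain: 201 → 145; never reaches −1, so base 12 is a Miller–Rabin witness that 629 is composite.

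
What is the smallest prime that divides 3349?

17

3349 is odd.
Digit sum 19, not divisible by 3.
Ends in 9: not divisible by 5.
7: 3349 = 7·478 + 3
11: 3349 = 11·304 + 5
13: 3349 = 13·257 + 8
17: 3349 = 17·197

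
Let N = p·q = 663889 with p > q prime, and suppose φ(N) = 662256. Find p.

φ(n) = (p−1)(q−1) = n − (p+q) + 1, so p + q = 663889 − 662256 + 1 = 1634.
p and q are the roots of t² − 1634t + 663889 = 0.
Discriminant: 1634² − 4·663889 = 2669956 − 2655556 = 14400; √14400 = 120.
q = (1634 − 120)/2 = 757, p = (1634 + 120)/2 = 877.
Check: 757 · 877 = 663889.

877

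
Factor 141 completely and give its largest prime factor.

141 = 3 · 47
47 is prime.
So 141 = 3 · 47; the largest prime factor is 47.

47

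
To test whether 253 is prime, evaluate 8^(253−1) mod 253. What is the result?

141

8^1 ≡ 8 (mod 253)
8^2 ≡ 8^2 = 64 ≡ 64 (mod 253)
8^4 ≡ 64^2 = 4096 ≡ 48 (mod 253)
8^8 ≡ 48^2 = 2304 ≡ 27 (mod 253)
8^16 ≡ 27^2 = 729 ≡ 223 (mod 253)
8^32 ≡ 223^2 = 49729 ≡ 141 (mod 253)
8^64 ≡ 141^2 = 19881 ≡ 147 (mod 253)
8^128 ≡ 147^2 = 21609 ≡ 104 (mod 253)
252 = 128 + 64 + 32 + 16 + 8 + 4 in binary powers of 2.
So 8^252 ≡ 104 · 147 · 141 · 223 · 27 · 48 ≡ 141 (mod 253).
Since 141 ≠ 1, base 8 is a Fermat witness: 253 is composite.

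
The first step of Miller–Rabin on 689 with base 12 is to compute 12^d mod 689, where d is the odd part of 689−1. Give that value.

689 − 1 = 688 = 2^4 · 43, so d = 43.
12^1 ≡ 12 (mod 689)
12^2 ≡ 12^2 = 144 ≡ 144 (mod 689)
12^4 ≡ 144^2 = 20736 ≡ 66 (mod 689)
12^8 ≡ 66^2 = 4356 ≡ 222 (mod 689)
12^16 ≡ 222^2 = 49284 ≡ 365 (mod 689)
12^32 ≡ 365^2 = 133225 ≡ 248 (mod 689)
43 = 32 + 8 + 2 + 1 in binary powers of 2.
So 12^43 ≡ 248 · 222 · 144 · 12 ≡ 337 (mod 689).
Squaring chain: 337 → 573 → 365 → 248; never reaches −1, so base 12 is a Miller–Rabin witness that 689 is composite.

337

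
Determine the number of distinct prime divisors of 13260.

5

13260 = 2^2 · 3315
3315 = 3 · 1105
1105 = 5 · 221
221 = 13 · 17
13260 = 2^2 · 3 · 5 · 13 · 17, which has 5 distinct prime factors.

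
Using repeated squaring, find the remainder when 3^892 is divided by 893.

3^1 ≡ 3 (mod 893)
3^2 ≡ 3^2 = 9 ≡ 9 (mod 893)
3^4 ≡ 9^2 = 81 ≡ 81 (mod 893)
3^8 ≡ 81^2 = 6561 ≡ 310 (mod 893)
3^16 ≡ 310^2 = 96100 ≡ 549 (mod 893)
3^32 ≡ 549^2 = 301401 ≡ 460 (mod 893)
3^64 ≡ 460^2 = 211600 ≡ 852 (mod 893)
3^128 ≡ 852^2 = 725904 ≡ 788 (mod 893)
3^256 ≡ 788^2 = 620944 ≡ 309 (mod 893)
3^512 ≡ 309^2 = 95481 ≡ 823 (mod 893)
892 = 512 + 256 + 64 + 32 + 16 + 8 + 4 in binary powers of 2.
So 3^892 ≡ 823 · 309 · 852 · 460 · 549 · 310 · 81 ≡ 852 (mod 893).
Since 852 ≠ 1, base 3 is a Fermat witness: 893 is composite.

852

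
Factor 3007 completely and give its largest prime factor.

97

3007 = 31 · 97
97 is prime.
So 3007 = 31 · 97; the largest prime factor is 97.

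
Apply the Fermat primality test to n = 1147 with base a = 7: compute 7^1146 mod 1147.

7^1 ≡ 7 (mod 1147)
7^2 ≡ 7^2 = 49 ≡ 49 (mod 1147)
7^4 ≡ 49^2 = 2401 ≡ 107 (mod 1147)
7^8 ≡ 107^2 = 11449 ≡ 1126 (mod 1147)
7^16 ≡ 1126^2 = 1267876 ≡ 441 (mod 1147)
7^32 ≡ 441^2 = 194481 ≡ 638 (mod 1147)
7^64 ≡ 638^2 = 407044 ≡ 1006 (mod 1147)
7^128 ≡ 1006^2 = 1012036 ≡ 382 (mod 1147)
7^256 ≡ 382^2 = 145924 ≡ 255 (mod 1147)
7^512 ≡ 255^2 = 65025 ≡ 793 (mod 1147)
7^1024 ≡ 793^2 = 628849 ≡ 293 (mod 1147)
1146 = 1024 + 64 + 32 + 16 + 8 + 2 in binary powers of 2.
So 7^1146 ≡ 293 · 1006 · 638 · 441 · 1126 · 49 ≡ 1120 (mod 1147).
Since 1120 ≠ 1, base 7 is a Fermat witness: 1147 is composite.

1120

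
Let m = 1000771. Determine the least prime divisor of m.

1000771 is odd.
Digit sum 16, not divisible by 3.
Ends in 1: not divisible by 5.
7: 1000771 = 7·142967 + 2
11: 1000771 = 11·90979 + 2
13: 1000771 = 13·76982 + 5
17: 1000771 = 17·58868 + 15
19: 1000771 = 19·52672 + 3
23: 1000771 = 23·43511 + 18
29: 1000771 = 29·34509 + 10
31: 1000771 = 31·32282 + 29
37: 1000771 = 37·27047 + 32
41: 1000771 = 41·24409 + 2
43: 1000771 = 43·23273 + 32
47: 1000771 = 47·21293

47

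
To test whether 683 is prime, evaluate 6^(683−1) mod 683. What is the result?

1

6^1 ≡ 6 (mod 683)
6^2 ≡ 6^2 = 36 ≡ 36 (mod 683)
6^4 ≡ 36^2 = 1296 ≡ 613 (mod 683)
6^8 ≡ 613^2 = 375769 ≡ 119 (mod 683)
6^16 ≡ 119^2 = 14161 ≡ 501 (mod 683)
6^32 ≡ 501^2 = 251001 ≡ 340 (mod 683)
6^64 ≡ 340^2 = 115600 ≡ 173 (mod 683)
6^128 ≡ 173^2 = 29929 ≡ 560 (mod 683)
6^256 ≡ 560^2 = 313600 ≡ 103 (mod 683)
6^512 ≡ 103^2 = 10609 ≡ 364 (mod 683)
682 = 512 + 128 + 32 + 8 + 2 in binary powers of 2.
So 6^682 ≡ 364 · 560 · 340 · 119 · 36 ≡ 1 (mod 683).
Since the result is 1, base 6 gives no evidence that 683 is composite.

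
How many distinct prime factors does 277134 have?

6

277134 = 2 · 138567
138567 = 3 · 46189
46189 = 11 · 4199
4199 = 13 · 323
323 = 17 · 19
277134 = 2 · 3 · 11 · 13 · 17 · 19, which has 6 distinct prime factors.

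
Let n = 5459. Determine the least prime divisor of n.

53

5459 is odd.
Digit sum 23, not divisible by 3.
Ends in 9: not divisible by 5.
7: 5459 = 7·779 + 6
11: 5459 = 11·496 + 3
13: 5459 = 13·419 + 12
17: 5459 = 17·321 + 2
19: 5459 = 19·287 + 6
23: 5459 = 23·237 + 8
29: 5459 = 29·188 + 7
31: 5459 = 31·176 + 3
37: 5459 = 37·147 + 20
41: 5459 = 41·133 + 6
43: 5459 = 43·126 + 41
47: 5459 = 47·116 + 7
53: 5459 = 53·103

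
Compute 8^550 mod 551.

8^1 ≡ 8 (mod 551)
8^2 ≡ 8^2 = 64 ≡ 64 (mod 551)
8^4 ≡ 64^2 = 4096 ≡ 239 (mod 551)
8^8 ≡ 239^2 = 57121 ≡ 368 (mod 551)
8^16 ≡ 368^2 = 135424 ≡ 429 (mod 551)
8^32 ≡ 429^2 = 184041 ≡ 7 (mod 551)
8^64 ≡ 7^2 = 49 ≡ 49 (mod 551)
8^128 ≡ 49^2 = 2401 ≡ 197 (mod 551)
8^256 ≡ 197^2 = 38809 ≡ 239 (mod 551)
8^512 ≡ 239^2 = 57121 ≡ 368 (mod 551)
550 = 512 + 32 + 4 + 2 in binary powers of 2.
So 8^550 ≡ 368 · 7 · 239 · 64 ≡ 486 (mod 551).
Since 486 ≠ 1, base 8 is a Fermat witness: 551 is composite.

486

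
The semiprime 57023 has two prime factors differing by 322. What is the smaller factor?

127

Since p = q + 322, we have 57023 = q(q + 322), so q² + 322q − 57023 = 0.
Discriminant: 322² + 4·57023 = 103684 + 228092 = 331776; √331776 = 576.
q = (−322 + 576)/2 = 127, and p = q + 322 = 449.
Check: 127 · 449 = 57023.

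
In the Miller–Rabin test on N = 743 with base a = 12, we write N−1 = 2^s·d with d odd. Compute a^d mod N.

743 − 1 = 742 = 2^1 · 371, so d = 371.
12^1 ≡ 12 (mod 743)
12^2 ≡ 12^2 = 144 ≡ 144 (mod 743)
12^4 ≡ 144^2 = 20736 ≡ 675 (mod 743)
12^8 ≡ 675^2 = 455625 ≡ 166 (mod 743)
12^16 ≡ 166^2 = 27556 ≡ 65 (mod 743)
12^32 ≡ 65^2 = 4225 ≡ 510 (mod 743)
12^64 ≡ 510^2 = 260100 ≡ 50 (mod 743)
12^128 ≡ 50^2 = 2500 ≡ 271 (mod 743)
12^256 ≡ 271^2 = 73441 ≡ 627 (mod 743)
371 = 256 + 64 + 32 + 16 + 2 + 1 in binary powers of 2.
So 12^371 ≡ 627 · 50 · 510 · 65 · 144 · 12 ≡ 1 (mod 743).
Since 12^d ≡ 1 (mod 743), base 12 does not prove 743 composite.

1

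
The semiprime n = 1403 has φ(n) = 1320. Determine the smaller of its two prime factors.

23

φ(n) = (p−1)(q−1) = n − (p+q) + 1, so p + q = 1403 − 1320 + 1 = 84.
p and q are the roots of t² − 84t + 1403 = 0.
Discriminant: 84² − 4·1403 = 7056 − 5612 = 1444; √1444 = 38.
q = (84 − 38)/2 = 23, p = (84 + 38)/2 = 61.
Check: 23 · 61 = 1403.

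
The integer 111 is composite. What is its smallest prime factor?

3

111 is odd.
Digit sum 3, divisible by 3.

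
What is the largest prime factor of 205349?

97

205349 = 29 · 7081
7081 = 73 · 97
97 is prime.
So 205349 = 29 · 73 · 97; the largest prime factor is 97.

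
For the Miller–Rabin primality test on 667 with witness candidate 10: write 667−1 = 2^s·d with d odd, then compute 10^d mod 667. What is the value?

667 − 1 = 666 = 2^1 · 333, so d = 333.
10^1 ≡ 10 (mod 667)
10^2 ≡ 10^2 = 100 ≡ 100 (mod 667)
10^4 ≡ 100^2 = 10000 ≡ 662 (mod 667)
10^8 ≡ 662^2 = 438244 ≡ 25 (mod 667)
10^16 ≡ 25^2 = 625 ≡ 625 (mod 667)
10^32 ≡ 625^2 = 390625 ≡ 430 (mod 667)
10^64 ≡ 430^2 = 184900 ≡ 141 (mod 667)
10^128 ≡ 141^2 = 19881 ≡ 538 (mod 667)
10^256 ≡ 538^2 = 289444 ≡ 633 (mod 667)
333 = 256 + 64 + 8 + 4 + 1 in binary powers of 2.
So 10^333 ≡ 633 · 141 · 25 · 662 · 10 ≡ 172 (mod 667).
Squaring chain: 172; never reaches −1, so base 10 is a Miller–Rabin witness that 667 is composite.

172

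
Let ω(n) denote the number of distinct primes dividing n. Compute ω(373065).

6

373065 = 3 · 124355
124355 = 5 · 24871
24871 = 7 · 3553
3553 = 11 · 323
323 = 17 · 19
373065 = 3 · 5 · 7 · 11 · 17 · 19, which has 6 distinct prime factors.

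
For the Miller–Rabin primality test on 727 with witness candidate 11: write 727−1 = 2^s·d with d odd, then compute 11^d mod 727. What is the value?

727 − 1 = 726 = 2^1 · 363, so d = 363.
11^1 ≡ 11 (mod 727)
11^2 ≡ 11^2 = 121 ≡ 121 (mod 727)
11^4 ≡ 121^2 = 14641 ≡ 101 (mod 727)
11^8 ≡ 101^2 = 10201 ≡ 23 (mod 727)
11^16 ≡ 23^2 = 529 ≡ 529 (mod 727)
11^32 ≡ 529^2 = 279841 ≡ 673 (mod 727)
11^64 ≡ 673^2 = 452929 ≡ 8 (mod 727)
11^128 ≡ 8^2 = 64 ≡ 64 (mod 727)
11^256 ≡ 64^2 = 4096 ≡ 461 (mod 727)
363 = 256 + 64 + 32 + 8 + 2 + 1 in binary powers of 2.
So 11^363 ≡ 461 · 8 · 673 · 23 · 121 · 11 ≡ 726 (mod 727).
Since 11^d ≡ 726 (mod 727), base 11 does not prove 727 composite.

726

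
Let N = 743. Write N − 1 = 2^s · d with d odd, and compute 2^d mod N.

743 − 1 = 742 = 2^1 · 371, so d = 371.
2^1 ≡ 2 (mod 743)
2^2 ≡ 2^2 = 4 ≡ 4 (mod 743)
2^4 ≡ 4^2 = 16 ≡ 16 (mod 743)
2^8 ≡ 16^2 = 256 ≡ 256 (mod 743)
2^16 ≡ 256^2 = 65536 ≡ 152 (mod 743)
2^32 ≡ 152^2 = 23104 ≡ 71 (mod 743)
2^64 ≡ 71^2 = 5041 ≡ 583 (mod 743)
2^128 ≡ 583^2 = 339889 ≡ 338 (mod 743)
2^256 ≡ 338^2 = 114244 ≡ 565 (mod 743)
371 = 256 + 64 + 32 + 16 + 2 + 1 in binary powers of 2.
So 2^371 ≡ 565 · 583 · 71 · 152 · 4 · 2 ≡ 1 (mod 743).
Since 2^d ≡ 1 (mod 743), base 2 does not prove 743 composite.

1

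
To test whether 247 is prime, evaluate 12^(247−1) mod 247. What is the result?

12^1 ≡ 12 (mod 247)
12^2 ≡ 12^2 = 144 ≡ 144 (mod 247)
12^4 ≡ 144^2 = 20736 ≡ 235 (mod 247)
12^8 ≡ 235^2 = 55225 ≡ 144 (mod 247)
12^16 ≡ 144^2 = 20736 ≡ 235 (mod 247)
12^32 ≡ 235^2 = 55225 ≡ 144 (mod 247)
12^64 ≡ 144^2 = 20736 ≡ 235 (mod 247)
12^128 ≡ 235^2 = 55225 ≡ 144 (mod 247)
246 = 128 + 64 + 32 + 16 + 4 + 2 in binary powers of 2.
So 12^246 ≡ 144 · 235 · 144 · 235 · 235 · 144 ≡ 1 (mod 247).
Since the result is 1, base 12 gives no evidence that 247 is composite.

1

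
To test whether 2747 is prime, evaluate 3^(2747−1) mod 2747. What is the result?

3^1 ≡ 3 (mod 2747)
3^2 ≡ 3^2 = 9 ≡ 9 (mod 2747)
3^4 ≡ 9^2 = 81 ≡ 81 (mod 2747)
3^8 ≡ 81^2 = 6561 ≡ 1067 (mod 2747)
3^16 ≡ 1067^2 = 1138489 ≡ 1231 (mod 2747)
3^32 ≡ 1231^2 = 1515361 ≡ 1764 (mod 2747)
3^64 ≡ 1764^2 = 3111696 ≡ 2092 (mod 2747)
3^128 ≡ 2092^2 = 4376464 ≡ 493 (mod 2747)
3^256 ≡ 493^2 = 243049 ≡ 1313 (mod 2747)
3^512 ≡ 1313^2 = 1723969 ≡ 1600 (mod 2747)
3^1024 ≡ 1600^2 = 2560000 ≡ 2543 (mod 2747)
3^2048 ≡ 2543^2 = 6466849 ≡ 411 (mod 2747)
2746 = 2048 + 512 + 128 + 32 + 16 + 8 + 2 in binary powers of 2.
So 3^2746 ≡ 411 · 1600 · 493 · 1764 · 1231 · 1067 · 9 ≡ 91 (mod 2747).
Since 91 ≠ 1, base 3 is a Fermat witness: 2747 is composite.

91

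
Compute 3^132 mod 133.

3^1 ≡ 3 (mod 133)
3^2 ≡ 3^2 = 9 ≡ 9 (mod 133)
3^4 ≡ 9^2 = 81 ≡ 81 (mod 133)
3^8 ≡ 81^2 = 6561 ≡ 44 (mod 133)
3^16 ≡ 44^2 = 1936 ≡ 74 (mod 133)
3^32 ≡ 74^2 = 5476 ≡ 23 (mod 133)
3^64 ≡ 23^2 = 529 ≡ 130 (mod 133)
3^128 ≡ 130^2 = 16900 ≡ 9 (mod 133)
132 = 128 + 4 in binary powers of 2.
So 3^132 ≡ 9 · 81 ≡ 64 (mod 133).
Since 64 ≠ 1, base 3 is a Fermat witness: 133 is composite.

64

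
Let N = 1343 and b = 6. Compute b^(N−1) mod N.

6^1 ≡ 6 (mod 1343)
6^2 ≡ 6^2 = 36 ≡ 36 (mod 1343)
6^4 ≡ 36^2 = 1296 ≡ 1296 (mod 1343)
6^8 ≡ 1296^2 = 1679616 ≡ 866 (mod 1343)
6^16 ≡ 866^2 = 749956 ≡ 562 (mod 1343)
6^32 ≡ 562^2 = 315844 ≡ 239 (mod 1343)
6^64 ≡ 239^2 = 57121 ≡ 715 (mod 1343)
6^128 ≡ 715^2 = 511225 ≡ 885 (mod 1343)
6^256 ≡ 885^2 = 783225 ≡ 256 (mod 1343)
6^512 ≡ 256^2 = 65536 ≡ 1072 (mod 1343)
6^1024 ≡ 1072^2 = 1149184 ≡ 919 (mod 1343)
1342 = 1024 + 256 + 32 + 16 + 8 + 4 + 2 in binary powers of 2.
So 6^1342 ≡ 919 · 256 · 239 · 562 · 866 · 1296 · 36 ≡ 9 (mod 1343).
Since 9 ≠ 1, base 6 is a Fermat witness: 1343 is composite.

9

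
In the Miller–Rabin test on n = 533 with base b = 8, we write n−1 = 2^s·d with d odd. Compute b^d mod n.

533 − 1 = 532 = 2^2 · 133, so d = 133.
8^1 ≡ 8 (mod 533)
8^2 ≡ 8^2 = 64 ≡ 64 (mod 533)
8^4 ≡ 64^2 = 4096 ≡ 365 (mod 533)
8^8 ≡ 365^2 = 133225 ≡ 508 (mod 533)
8^16 ≡ 508^2 = 258064 ≡ 92 (mod 533)
8^32 ≡ 92^2 = 8464 ≡ 469 (mod 533)
8^64 ≡ 469^2 = 219961 ≡ 365 (mod 533)
8^128 ≡ 365^2 = 133225 ≡ 508 (mod 533)
133 = 128 + 4 + 1 in binary powers of 2.
So 8^133 ≡ 508 · 365 · 8 ≡ 21 (mod 533).
Squaring chain: 21 → 441; never reaches −1, so base 8 is a Miller–Rabin witness that 533 is composite.

21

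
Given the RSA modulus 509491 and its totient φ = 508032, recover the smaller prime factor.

φ(n) = (p−1)(q−1) = n − (p+q) + 1, so p + q = 509491 − 508032 + 1 = 1460.
p and q are the roots of t² − 1460t + 509491 = 0.
Discriminant: 1460² − 4·509491 = 2131600 − 2037964 = 93636; √93636 = 306.
q = (1460 − 306)/2 = 577, p = (1460 + 306)/2 = 883.
Check: 577 · 883 = 509491.

577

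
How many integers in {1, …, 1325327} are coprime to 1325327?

1287000

Factor: 1325327 = 67 · 131 · 151.
φ(1325327) = (67−1) · (131−1) · (151−1) = 66 · 130 · 150 = 1287000.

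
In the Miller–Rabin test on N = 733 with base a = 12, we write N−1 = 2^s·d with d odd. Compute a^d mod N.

732

733 − 1 = 732 = 2^2 · 183, so d = 183.
12^1 ≡ 12 (mod 733)
12^2 ≡ 12^2 = 144 ≡ 144 (mod 733)
12^4 ≡ 144^2 = 20736 ≡ 212 (mod 733)
12^8 ≡ 212^2 = 44944 ≡ 231 (mod 733)
12^16 ≡ 231^2 = 53361 ≡ 585 (mod 733)
12^32 ≡ 585^2 = 342225 ≡ 647 (mod 733)
12^64 ≡ 647^2 = 418609 ≡ 66 (mod 733)
12^128 ≡ 66^2 = 4356 ≡ 691 (mod 733)
183 = 128 + 32 + 16 + 4 + 2 + 1 in binary powers of 2.
So 12^183 ≡ 691 · 647 · 585 · 212 · 144 · 12 ≡ 732 (mod 733).
Since 12^d ≡ 732 (mod 733), base 12 does not prove 733 composite.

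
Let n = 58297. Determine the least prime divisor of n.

97

58297 is odd.
Digit sum 31, not divisible by 3.
Ends in 7: not divisible by 5.
7: 58297 = 7·8328 + 1
11: 58297 = 11·5299 + 8
13: 58297 = 13·4484 + 5
17: 58297 = 17·3429 + 4
19: 58297 = 19·3068 + 5
23: 58297 = 23·2534 + 15
29: 58297 = 29·2010 + 7
31: 58297 = 31·1880 + 17
37: 58297 = 37·1575 + 22
41: 58297 = 41·1421 + 36
43: 58297 = 43·1355 + 32
47: 58297 = 47·1240 + 17
53: 58297 = 53·1099 + 50
59: 58297 = 59·988 + 5
61: 58297 = 61·955 + 42
67: 58297 = 67·870 + 7
71: 58297 = 71·821 + 6
73: 58297 = 73·798 + 43
79: 58297 = 79·737 + 74
83: 58297 = 83·702 + 31
89: 58297 = 89·655 + 2
97: 58297 = 97·601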